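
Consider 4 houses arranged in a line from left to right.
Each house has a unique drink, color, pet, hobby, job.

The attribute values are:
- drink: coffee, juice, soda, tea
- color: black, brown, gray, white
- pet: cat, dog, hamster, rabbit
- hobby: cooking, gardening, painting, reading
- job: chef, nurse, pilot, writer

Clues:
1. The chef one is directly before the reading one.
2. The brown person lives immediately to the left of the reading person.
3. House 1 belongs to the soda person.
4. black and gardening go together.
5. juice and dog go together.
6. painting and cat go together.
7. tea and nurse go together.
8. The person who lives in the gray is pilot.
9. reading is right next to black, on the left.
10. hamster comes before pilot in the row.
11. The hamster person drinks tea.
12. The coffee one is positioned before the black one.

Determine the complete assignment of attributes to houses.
Solution:

House | Drink | Color | Pet | Hobby | Job
-----------------------------------------
  1   | soda | brown | cat | painting | chef
  2   | coffee | white | rabbit | reading | writer
  3   | tea | black | hamster | gardening | nurse
  4   | juice | gray | dog | cooking | pilot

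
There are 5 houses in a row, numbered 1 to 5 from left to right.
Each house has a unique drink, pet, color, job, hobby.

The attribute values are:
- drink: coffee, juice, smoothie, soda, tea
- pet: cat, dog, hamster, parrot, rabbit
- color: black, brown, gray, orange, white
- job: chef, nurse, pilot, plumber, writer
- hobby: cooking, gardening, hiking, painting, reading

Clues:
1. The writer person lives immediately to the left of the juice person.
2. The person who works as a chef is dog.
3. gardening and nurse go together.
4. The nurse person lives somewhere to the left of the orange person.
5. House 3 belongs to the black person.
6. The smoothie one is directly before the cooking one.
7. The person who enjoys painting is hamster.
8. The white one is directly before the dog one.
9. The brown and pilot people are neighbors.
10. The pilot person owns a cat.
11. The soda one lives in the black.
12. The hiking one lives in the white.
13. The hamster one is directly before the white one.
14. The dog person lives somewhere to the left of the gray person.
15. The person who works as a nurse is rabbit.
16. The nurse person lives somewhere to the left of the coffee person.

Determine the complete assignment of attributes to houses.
Solution:

House | Drink | Pet | Color | Job | Hobby
-----------------------------------------
  1   | tea | hamster | brown | writer | painting
  2   | juice | cat | white | pilot | hiking
  3   | soda | dog | black | chef | reading
  4   | smoothie | rabbit | gray | nurse | gardening
  5   | coffee | parrot | orange | plumber | cooking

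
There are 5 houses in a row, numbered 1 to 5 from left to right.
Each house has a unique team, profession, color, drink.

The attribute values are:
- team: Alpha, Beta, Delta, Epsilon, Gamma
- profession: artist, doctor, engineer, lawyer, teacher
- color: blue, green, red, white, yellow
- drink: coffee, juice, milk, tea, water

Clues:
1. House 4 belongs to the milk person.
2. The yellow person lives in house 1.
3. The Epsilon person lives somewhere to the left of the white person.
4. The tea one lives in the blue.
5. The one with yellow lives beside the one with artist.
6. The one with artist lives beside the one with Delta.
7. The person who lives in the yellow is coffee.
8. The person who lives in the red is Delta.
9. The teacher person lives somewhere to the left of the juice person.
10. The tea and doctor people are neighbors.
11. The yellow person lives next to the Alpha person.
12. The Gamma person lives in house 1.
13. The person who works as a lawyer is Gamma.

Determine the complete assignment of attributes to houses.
Solution:

House | Team | Profession | Color | Drink
-----------------------------------------
  1   | Gamma | lawyer | yellow | coffee
  2   | Alpha | artist | blue | tea
  3   | Delta | doctor | red | water
  4   | Epsilon | teacher | green | milk
  5   | Beta | engineer | white | juice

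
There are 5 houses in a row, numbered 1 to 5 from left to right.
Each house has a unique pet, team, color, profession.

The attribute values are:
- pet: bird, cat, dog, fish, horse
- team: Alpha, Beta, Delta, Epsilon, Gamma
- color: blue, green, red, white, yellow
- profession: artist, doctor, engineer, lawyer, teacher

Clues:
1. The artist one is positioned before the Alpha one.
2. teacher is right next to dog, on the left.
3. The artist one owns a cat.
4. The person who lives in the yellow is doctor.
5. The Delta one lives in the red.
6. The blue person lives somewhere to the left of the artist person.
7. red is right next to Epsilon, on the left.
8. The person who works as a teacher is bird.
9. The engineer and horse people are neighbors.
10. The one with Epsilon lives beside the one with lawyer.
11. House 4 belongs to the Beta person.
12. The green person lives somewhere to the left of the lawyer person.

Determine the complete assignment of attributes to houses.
Solution:

House | Pet | Team | Color | Profession
---------------------------------------
  1   | bird | Delta | red | teacher
  2   | dog | Epsilon | green | engineer
  3   | horse | Gamma | blue | lawyer
  4   | cat | Beta | white | artist
  5   | fish | Alpha | yellow | doctor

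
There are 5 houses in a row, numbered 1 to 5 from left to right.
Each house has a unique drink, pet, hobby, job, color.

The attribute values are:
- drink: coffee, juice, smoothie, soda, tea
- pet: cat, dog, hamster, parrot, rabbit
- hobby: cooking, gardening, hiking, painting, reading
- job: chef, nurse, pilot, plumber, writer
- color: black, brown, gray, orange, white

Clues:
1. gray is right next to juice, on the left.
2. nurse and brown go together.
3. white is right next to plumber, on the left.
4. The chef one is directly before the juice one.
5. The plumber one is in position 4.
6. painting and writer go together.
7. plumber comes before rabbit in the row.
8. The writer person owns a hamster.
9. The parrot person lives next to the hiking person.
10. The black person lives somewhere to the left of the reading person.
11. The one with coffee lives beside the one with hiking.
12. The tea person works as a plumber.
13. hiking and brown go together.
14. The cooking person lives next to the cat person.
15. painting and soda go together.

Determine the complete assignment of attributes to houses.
Solution:

House | Drink | Pet | Hobby | Job | Color
-----------------------------------------
  1   | coffee | parrot | cooking | chef | gray
  2   | juice | cat | hiking | nurse | brown
  3   | soda | hamster | painting | writer | white
  4   | tea | dog | gardening | plumber | black
  5   | smoothie | rabbit | reading | pilot | orange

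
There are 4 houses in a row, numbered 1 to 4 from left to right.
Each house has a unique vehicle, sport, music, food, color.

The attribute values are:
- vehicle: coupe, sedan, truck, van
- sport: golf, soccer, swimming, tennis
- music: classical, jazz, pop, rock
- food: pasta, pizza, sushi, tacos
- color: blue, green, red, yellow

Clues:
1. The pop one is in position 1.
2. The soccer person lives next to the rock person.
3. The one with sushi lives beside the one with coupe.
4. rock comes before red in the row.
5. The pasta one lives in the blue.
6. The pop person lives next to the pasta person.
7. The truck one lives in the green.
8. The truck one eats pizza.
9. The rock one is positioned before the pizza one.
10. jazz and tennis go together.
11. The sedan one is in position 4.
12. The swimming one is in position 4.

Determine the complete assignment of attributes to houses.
Solution:

House | Vehicle | Sport | Music | Food | Color
----------------------------------------------
  1   | van | soccer | pop | sushi | yellow
  2   | coupe | golf | rock | pasta | blue
  3   | truck | tennis | jazz | pizza | green
  4   | sedan | swimming | classical | tacos | red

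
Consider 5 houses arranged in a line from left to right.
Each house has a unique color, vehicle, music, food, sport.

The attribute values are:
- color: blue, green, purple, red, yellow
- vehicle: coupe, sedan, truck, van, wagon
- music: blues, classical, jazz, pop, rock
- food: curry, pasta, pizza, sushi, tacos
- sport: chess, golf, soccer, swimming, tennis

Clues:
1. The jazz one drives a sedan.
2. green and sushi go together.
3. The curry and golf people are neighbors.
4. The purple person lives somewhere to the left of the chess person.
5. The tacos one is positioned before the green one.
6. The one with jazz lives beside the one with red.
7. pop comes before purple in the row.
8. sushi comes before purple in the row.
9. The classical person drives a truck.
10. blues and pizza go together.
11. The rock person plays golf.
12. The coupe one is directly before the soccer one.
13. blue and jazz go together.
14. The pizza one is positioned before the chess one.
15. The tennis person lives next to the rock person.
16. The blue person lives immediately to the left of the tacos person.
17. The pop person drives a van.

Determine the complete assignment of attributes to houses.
Solution:

House | Color | Vehicle | Music | Food | Sport
----------------------------------------------
  1   | blue | sedan | jazz | curry | tennis
  2   | red | coupe | rock | tacos | golf
  3   | green | van | pop | sushi | soccer
  4   | purple | wagon | blues | pizza | swimming
  5   | yellow | truck | classical | pasta | chess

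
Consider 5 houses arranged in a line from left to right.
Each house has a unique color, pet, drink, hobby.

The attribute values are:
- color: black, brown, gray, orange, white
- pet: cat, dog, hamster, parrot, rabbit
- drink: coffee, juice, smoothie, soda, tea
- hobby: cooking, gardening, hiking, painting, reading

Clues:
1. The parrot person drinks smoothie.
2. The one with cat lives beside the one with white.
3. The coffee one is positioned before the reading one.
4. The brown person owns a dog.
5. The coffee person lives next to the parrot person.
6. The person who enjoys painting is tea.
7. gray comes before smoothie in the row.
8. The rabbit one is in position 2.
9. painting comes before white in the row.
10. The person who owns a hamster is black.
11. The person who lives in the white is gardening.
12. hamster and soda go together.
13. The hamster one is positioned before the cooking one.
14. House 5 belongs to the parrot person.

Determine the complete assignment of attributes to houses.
Solution:

House | Color | Pet | Drink | Hobby
-----------------------------------
  1   | gray | cat | tea | painting
  2   | white | rabbit | juice | gardening
  3   | black | hamster | soda | hiking
  4   | brown | dog | coffee | cooking
  5   | orange | parrot | smoothie | reading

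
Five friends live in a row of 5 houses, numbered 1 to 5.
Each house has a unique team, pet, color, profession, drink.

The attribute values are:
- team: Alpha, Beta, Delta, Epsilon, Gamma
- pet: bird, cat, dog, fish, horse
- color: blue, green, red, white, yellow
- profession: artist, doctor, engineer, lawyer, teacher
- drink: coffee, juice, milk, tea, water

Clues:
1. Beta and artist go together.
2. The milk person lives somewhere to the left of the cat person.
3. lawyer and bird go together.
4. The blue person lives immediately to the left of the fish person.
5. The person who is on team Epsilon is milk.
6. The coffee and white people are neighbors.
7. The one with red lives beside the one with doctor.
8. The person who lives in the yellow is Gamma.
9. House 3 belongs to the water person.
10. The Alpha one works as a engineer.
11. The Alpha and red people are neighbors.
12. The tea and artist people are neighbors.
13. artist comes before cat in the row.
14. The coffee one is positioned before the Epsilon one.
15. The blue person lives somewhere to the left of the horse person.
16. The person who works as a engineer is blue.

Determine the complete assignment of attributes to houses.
Solution:

House | Team | Pet | Color | Profession | Drink
-----------------------------------------------
  1   | Alpha | dog | blue | engineer | tea
  2   | Beta | fish | red | artist | coffee
  3   | Delta | horse | white | doctor | water
  4   | Epsilon | bird | green | lawyer | milk
  5   | Gamma | cat | yellow | teacher | juice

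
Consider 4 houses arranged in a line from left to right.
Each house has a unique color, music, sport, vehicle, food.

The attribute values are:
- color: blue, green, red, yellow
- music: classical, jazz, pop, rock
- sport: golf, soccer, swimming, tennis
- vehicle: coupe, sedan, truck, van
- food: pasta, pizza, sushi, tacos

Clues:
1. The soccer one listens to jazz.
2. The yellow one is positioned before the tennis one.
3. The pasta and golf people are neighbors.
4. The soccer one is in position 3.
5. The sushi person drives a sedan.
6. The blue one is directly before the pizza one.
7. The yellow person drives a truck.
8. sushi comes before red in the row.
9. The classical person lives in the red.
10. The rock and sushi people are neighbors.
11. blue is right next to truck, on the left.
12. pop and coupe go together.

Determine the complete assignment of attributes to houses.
Solution:

House | Color | Music | Sport | Vehicle | Food
----------------------------------------------
  1   | blue | pop | swimming | coupe | pasta
  2   | yellow | rock | golf | truck | pizza
  3   | green | jazz | soccer | sedan | sushi
  4   | red | classical | tennis | van | tacos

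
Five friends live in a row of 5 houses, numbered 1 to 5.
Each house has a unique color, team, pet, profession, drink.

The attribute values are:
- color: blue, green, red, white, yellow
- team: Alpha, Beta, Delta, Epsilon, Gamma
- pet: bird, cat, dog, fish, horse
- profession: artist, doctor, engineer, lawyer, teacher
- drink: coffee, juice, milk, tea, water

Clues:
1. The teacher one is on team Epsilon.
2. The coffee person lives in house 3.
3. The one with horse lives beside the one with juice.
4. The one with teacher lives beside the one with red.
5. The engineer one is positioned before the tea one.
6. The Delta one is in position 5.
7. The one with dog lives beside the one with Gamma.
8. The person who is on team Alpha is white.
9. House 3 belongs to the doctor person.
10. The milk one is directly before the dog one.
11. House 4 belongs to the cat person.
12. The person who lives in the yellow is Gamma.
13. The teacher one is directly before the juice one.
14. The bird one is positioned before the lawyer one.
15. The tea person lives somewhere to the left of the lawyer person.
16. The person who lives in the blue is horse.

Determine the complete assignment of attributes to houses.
Solution:

House | Color | Team | Pet | Profession | Drink
-----------------------------------------------
  1   | blue | Epsilon | horse | teacher | milk
  2   | red | Beta | dog | engineer | juice
  3   | yellow | Gamma | bird | doctor | coffee
  4   | white | Alpha | cat | artist | tea
  5   | green | Delta | fish | lawyer | water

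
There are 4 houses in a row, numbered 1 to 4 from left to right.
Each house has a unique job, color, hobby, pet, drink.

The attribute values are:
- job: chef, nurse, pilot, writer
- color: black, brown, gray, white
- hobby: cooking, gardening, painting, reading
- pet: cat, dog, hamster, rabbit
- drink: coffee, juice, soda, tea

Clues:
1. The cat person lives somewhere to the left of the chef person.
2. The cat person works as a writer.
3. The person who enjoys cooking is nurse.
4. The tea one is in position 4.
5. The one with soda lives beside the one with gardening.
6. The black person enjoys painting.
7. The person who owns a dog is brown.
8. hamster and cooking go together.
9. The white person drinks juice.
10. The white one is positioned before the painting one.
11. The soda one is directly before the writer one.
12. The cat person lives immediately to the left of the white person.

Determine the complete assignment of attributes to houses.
Solution:

House | Job | Color | Hobby | Pet | Drink
-----------------------------------------
  1   | pilot | brown | reading | dog | soda
  2   | writer | gray | gardening | cat | coffee
  3   | nurse | white | cooking | hamster | juice
  4   | chef | black | painting | rabbit | tea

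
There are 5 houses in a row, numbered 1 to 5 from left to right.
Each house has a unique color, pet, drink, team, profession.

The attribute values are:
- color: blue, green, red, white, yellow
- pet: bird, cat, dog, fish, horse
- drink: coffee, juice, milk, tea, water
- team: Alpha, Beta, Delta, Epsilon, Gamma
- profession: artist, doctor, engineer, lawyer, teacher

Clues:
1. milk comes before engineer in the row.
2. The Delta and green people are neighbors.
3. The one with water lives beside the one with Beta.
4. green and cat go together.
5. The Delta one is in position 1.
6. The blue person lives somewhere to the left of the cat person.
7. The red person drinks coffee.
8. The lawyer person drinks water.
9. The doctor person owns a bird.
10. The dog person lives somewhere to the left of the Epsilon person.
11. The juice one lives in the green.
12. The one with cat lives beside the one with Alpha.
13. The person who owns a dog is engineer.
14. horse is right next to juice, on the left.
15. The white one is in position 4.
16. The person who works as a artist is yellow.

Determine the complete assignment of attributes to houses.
Solution:

House | Color | Pet | Drink | Team | Profession
-----------------------------------------------
  1   | blue | horse | water | Delta | lawyer
  2   | green | cat | juice | Beta | teacher
  3   | yellow | fish | milk | Alpha | artist
  4   | white | dog | tea | Gamma | engineer
  5   | red | bird | coffee | Epsilon | doctor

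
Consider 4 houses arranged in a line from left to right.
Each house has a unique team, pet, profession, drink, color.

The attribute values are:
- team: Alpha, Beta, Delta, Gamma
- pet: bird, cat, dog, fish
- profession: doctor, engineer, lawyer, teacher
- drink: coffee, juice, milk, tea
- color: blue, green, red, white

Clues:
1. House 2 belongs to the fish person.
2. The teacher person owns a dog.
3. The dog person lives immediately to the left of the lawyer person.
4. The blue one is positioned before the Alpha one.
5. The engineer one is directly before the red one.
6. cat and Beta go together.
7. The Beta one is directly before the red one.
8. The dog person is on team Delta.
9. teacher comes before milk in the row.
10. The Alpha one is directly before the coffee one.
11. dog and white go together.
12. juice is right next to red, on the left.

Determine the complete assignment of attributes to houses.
Solution:

House | Team | Pet | Profession | Drink | Color
-----------------------------------------------
  1   | Beta | cat | engineer | juice | blue
  2   | Alpha | fish | doctor | tea | red
  3   | Delta | dog | teacher | coffee | white
  4   | Gamma | bird | lawyer | milk | green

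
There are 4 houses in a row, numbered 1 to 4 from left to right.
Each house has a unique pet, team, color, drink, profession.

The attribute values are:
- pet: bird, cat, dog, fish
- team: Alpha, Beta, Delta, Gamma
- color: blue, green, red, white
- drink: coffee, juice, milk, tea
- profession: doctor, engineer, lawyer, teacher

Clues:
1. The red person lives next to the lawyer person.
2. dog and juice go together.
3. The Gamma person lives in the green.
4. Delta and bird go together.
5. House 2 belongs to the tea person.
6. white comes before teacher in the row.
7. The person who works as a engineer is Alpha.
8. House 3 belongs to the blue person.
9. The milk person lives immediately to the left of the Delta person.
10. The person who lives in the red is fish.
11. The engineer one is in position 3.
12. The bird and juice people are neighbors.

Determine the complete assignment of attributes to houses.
Solution:

House | Pet | Team | Color | Drink | Profession
-----------------------------------------------
  1   | fish | Beta | red | milk | doctor
  2   | bird | Delta | white | tea | lawyer
  3   | dog | Alpha | blue | juice | engineer
  4   | cat | Gamma | green | coffee | teacher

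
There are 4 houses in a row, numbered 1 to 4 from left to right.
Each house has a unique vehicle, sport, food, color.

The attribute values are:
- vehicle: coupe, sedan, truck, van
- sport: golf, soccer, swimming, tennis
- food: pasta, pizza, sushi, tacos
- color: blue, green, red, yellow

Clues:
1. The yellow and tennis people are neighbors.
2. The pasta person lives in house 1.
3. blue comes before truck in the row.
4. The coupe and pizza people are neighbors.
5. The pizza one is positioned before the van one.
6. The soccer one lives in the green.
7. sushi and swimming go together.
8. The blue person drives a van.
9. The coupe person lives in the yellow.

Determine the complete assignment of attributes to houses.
Solution:

House | Vehicle | Sport | Food | Color
--------------------------------------
  1   | coupe | golf | pasta | yellow
  2   | sedan | tennis | pizza | red
  3   | van | swimming | sushi | blue
  4   | truck | soccer | tacos | green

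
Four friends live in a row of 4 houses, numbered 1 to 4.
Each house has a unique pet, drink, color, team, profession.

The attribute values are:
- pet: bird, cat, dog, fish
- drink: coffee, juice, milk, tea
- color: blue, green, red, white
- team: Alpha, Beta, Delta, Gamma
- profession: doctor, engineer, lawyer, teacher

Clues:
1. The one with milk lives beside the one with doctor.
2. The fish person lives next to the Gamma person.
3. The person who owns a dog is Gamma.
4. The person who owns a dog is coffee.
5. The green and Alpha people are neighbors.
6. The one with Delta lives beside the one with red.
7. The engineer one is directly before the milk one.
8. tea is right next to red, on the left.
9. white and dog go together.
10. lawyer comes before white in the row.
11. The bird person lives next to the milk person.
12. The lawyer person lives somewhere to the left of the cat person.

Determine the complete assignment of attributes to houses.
Solution:

House | Pet | Drink | Color | Team | Profession
-----------------------------------------------
  1   | bird | tea | green | Delta | engineer
  2   | fish | milk | red | Alpha | lawyer
  3   | dog | coffee | white | Gamma | doctor
  4   | cat | juice | blue | Beta | teacher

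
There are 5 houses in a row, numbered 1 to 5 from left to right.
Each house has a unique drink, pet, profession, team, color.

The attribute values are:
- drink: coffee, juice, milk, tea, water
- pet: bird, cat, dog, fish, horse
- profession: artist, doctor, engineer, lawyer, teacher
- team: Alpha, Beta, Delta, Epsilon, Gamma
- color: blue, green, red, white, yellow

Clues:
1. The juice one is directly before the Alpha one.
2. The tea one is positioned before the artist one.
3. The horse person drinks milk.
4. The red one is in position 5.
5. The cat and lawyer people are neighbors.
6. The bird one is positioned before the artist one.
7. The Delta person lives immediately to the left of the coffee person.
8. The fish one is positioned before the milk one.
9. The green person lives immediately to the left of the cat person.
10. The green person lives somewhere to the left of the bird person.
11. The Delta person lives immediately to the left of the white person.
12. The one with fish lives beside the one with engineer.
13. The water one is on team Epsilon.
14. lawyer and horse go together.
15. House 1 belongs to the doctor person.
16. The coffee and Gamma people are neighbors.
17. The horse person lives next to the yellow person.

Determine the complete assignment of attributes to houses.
Solution:

House | Drink | Pet | Profession | Team | Color
-----------------------------------------------
  1   | juice | fish | doctor | Delta | green
  2   | coffee | cat | engineer | Alpha | white
  3   | milk | horse | lawyer | Gamma | blue
  4   | tea | bird | teacher | Beta | yellow
  5   | water | dog | artist | Epsilon | red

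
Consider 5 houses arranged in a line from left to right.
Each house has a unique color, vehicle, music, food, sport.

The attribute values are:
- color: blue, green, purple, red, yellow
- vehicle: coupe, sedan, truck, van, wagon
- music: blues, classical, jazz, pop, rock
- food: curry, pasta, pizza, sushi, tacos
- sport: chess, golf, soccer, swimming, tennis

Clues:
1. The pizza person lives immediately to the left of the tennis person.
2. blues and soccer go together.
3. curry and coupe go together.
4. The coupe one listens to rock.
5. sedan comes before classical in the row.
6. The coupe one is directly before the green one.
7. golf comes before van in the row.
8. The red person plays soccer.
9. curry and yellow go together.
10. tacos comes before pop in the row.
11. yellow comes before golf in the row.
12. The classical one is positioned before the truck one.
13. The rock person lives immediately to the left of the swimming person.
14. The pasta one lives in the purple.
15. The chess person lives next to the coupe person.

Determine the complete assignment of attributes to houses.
Solution:

House | Color | Vehicle | Music | Food | Sport
----------------------------------------------
  1   | blue | sedan | jazz | pizza | chess
  2   | yellow | coupe | rock | curry | tennis
  3   | green | wagon | classical | tacos | swimming
  4   | purple | truck | pop | pasta | golf
  5   | red | van | blues | sushi | soccer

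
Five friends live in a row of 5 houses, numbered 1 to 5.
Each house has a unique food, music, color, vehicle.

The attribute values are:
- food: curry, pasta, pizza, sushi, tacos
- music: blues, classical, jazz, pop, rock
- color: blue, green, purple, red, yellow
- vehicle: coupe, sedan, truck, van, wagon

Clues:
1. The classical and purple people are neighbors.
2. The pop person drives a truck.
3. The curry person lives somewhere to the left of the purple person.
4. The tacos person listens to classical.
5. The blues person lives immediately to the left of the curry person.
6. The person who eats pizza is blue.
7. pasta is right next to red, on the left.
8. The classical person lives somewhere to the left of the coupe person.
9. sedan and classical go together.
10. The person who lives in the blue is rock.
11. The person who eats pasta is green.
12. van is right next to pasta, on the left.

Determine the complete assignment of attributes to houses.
Solution:

House | Food | Music | Color | Vehicle
--------------------------------------
  1   | pizza | rock | blue | van
  2   | pasta | blues | green | wagon
  3   | curry | pop | red | truck
  4   | tacos | classical | yellow | sedan
  5   | sushi | jazz | purple | coupe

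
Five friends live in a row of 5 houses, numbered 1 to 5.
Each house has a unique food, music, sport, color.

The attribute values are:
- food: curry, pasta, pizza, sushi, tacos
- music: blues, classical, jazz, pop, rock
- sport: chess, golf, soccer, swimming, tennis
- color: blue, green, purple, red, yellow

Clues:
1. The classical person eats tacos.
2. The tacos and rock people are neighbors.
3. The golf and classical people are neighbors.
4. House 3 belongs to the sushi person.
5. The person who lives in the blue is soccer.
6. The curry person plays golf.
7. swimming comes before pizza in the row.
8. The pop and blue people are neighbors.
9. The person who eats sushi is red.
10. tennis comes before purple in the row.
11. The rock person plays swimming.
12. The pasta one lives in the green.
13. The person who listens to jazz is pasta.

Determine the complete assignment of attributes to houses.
Solution:

House | Food | Music | Sport | Color
------------------------------------
  1   | curry | pop | golf | yellow
  2   | tacos | classical | soccer | blue
  3   | sushi | rock | swimming | red
  4   | pasta | jazz | tennis | green
  5   | pizza | blues | chess | purple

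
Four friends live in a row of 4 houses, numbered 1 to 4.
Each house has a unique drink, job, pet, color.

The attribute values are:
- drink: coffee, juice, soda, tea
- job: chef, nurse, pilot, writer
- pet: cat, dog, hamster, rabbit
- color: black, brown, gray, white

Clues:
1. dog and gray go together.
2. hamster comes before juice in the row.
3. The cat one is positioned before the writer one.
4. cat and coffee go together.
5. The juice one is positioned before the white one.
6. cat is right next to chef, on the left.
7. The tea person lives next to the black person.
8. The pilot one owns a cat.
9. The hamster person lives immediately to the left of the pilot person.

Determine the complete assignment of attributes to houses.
Solution:

House | Drink | Job | Pet | Color
---------------------------------
  1   | tea | nurse | hamster | brown
  2   | coffee | pilot | cat | black
  3   | juice | chef | dog | gray
  4   | soda | writer | rabbit | white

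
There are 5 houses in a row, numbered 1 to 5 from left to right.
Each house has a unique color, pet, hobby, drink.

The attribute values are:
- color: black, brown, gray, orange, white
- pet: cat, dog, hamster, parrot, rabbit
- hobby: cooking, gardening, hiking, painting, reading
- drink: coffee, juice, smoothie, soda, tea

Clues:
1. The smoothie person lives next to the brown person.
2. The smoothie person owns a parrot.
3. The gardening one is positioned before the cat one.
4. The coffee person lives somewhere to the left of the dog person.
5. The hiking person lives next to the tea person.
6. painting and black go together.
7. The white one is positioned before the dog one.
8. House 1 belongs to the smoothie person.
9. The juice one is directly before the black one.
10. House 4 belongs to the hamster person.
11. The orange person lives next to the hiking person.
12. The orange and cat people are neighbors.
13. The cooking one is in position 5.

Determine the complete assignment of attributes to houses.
Solution:

House | Color | Pet | Hobby | Drink
-----------------------------------
  1   | orange | parrot | gardening | smoothie
  2   | brown | cat | hiking | juice
  3   | black | rabbit | painting | tea
  4   | white | hamster | reading | coffee
  5   | gray | dog | cooking | soda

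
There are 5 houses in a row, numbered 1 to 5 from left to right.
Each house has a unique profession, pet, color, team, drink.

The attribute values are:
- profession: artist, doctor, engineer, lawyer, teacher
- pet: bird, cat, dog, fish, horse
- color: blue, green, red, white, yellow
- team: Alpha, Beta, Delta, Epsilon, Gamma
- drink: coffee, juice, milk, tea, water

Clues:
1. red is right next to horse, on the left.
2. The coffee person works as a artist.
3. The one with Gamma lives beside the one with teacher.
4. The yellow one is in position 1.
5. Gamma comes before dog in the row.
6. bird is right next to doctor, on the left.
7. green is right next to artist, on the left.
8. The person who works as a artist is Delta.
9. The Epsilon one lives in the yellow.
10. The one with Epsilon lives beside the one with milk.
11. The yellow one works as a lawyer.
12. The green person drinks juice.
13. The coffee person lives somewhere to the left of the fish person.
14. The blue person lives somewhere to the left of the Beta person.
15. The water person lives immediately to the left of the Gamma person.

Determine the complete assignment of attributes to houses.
Solution:

House | Profession | Pet | Color | Team | Drink
-----------------------------------------------
  1   | lawyer | bird | yellow | Epsilon | water
  2   | doctor | cat | red | Gamma | milk
  3   | teacher | horse | green | Alpha | juice
  4   | artist | dog | blue | Delta | coffee
  5   | engineer | fish | white | Beta | tea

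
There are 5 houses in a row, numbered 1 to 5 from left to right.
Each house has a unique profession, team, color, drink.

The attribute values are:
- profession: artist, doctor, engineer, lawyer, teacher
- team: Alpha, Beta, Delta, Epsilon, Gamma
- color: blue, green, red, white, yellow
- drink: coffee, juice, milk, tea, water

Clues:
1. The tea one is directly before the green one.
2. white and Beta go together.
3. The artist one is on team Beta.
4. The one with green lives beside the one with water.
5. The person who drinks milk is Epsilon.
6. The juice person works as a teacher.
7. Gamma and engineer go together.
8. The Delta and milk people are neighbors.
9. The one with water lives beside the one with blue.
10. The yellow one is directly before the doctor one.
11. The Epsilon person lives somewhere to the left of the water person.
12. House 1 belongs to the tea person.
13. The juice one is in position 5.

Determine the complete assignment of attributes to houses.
Solution:

House | Profession | Team | Color | Drink
-----------------------------------------
  1   | lawyer | Delta | yellow | tea
  2   | doctor | Epsilon | green | milk
  3   | artist | Beta | white | water
  4   | engineer | Gamma | blue | coffee
  5   | teacher | Alpha | red | juice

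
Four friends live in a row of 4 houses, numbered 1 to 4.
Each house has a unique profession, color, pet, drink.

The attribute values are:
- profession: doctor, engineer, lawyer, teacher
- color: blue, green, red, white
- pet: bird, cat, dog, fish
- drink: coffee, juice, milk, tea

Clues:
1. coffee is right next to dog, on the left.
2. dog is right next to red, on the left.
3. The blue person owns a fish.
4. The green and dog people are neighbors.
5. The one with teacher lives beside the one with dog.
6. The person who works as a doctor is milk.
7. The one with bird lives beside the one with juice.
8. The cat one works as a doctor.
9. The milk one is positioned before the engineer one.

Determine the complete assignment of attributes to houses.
Solution:

House | Profession | Color | Pet | Drink
----------------------------------------
  1   | teacher | green | bird | coffee
  2   | lawyer | white | dog | juice
  3   | doctor | red | cat | milk
  4   | engineer | blue | fish | tea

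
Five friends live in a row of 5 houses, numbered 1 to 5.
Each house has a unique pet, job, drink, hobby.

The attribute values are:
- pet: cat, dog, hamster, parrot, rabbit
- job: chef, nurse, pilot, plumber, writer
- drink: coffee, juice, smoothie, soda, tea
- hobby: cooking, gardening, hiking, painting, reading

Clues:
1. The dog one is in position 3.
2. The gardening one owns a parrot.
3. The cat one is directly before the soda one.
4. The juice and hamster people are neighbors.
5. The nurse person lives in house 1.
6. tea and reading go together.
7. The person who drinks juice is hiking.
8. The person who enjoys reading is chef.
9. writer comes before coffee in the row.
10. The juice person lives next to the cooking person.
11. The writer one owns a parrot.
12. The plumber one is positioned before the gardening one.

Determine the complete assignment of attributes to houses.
Solution:

House | Pet | Job | Drink | Hobby
---------------------------------
  1   | cat | nurse | juice | hiking
  2   | hamster | plumber | soda | cooking
  3   | dog | chef | tea | reading
  4   | parrot | writer | smoothie | gardening
  5   | rabbit | pilot | coffee | painting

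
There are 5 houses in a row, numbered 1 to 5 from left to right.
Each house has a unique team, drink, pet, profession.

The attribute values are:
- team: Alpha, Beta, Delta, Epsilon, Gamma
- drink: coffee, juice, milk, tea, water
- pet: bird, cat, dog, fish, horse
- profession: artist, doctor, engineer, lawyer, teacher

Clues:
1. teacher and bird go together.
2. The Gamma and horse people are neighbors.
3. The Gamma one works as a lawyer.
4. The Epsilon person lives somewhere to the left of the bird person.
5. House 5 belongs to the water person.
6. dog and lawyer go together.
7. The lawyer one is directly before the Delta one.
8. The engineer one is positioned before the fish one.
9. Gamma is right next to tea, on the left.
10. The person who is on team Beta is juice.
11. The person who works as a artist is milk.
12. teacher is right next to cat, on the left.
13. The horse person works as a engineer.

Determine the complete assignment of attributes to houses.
Solution:

House | Team | Drink | Pet | Profession
---------------------------------------
  1   | Gamma | coffee | dog | lawyer
  2   | Delta | tea | horse | engineer
  3   | Epsilon | milk | fish | artist
  4   | Beta | juice | bird | teacher
  5   | Alpha | water | cat | doctor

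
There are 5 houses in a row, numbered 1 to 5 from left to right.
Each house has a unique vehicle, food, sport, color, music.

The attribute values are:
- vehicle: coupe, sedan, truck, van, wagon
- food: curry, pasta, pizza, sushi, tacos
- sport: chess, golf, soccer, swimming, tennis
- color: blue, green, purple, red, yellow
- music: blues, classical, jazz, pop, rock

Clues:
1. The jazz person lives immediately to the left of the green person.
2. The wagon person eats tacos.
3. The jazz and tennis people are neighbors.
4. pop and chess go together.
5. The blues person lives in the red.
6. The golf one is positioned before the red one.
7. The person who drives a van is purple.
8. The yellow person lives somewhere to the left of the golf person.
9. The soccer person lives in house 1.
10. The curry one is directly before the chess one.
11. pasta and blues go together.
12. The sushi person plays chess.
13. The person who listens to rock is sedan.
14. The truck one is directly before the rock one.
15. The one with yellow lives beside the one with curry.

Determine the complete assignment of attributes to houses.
Solution:

House | Vehicle | Food | Sport | Color | Music
----------------------------------------------
  1   | truck | pizza | soccer | yellow | jazz
  2   | sedan | curry | tennis | green | rock
  3   | van | sushi | chess | purple | pop
  4   | wagon | tacos | golf | blue | classical
  5   | coupe | pasta | swimming | red | blues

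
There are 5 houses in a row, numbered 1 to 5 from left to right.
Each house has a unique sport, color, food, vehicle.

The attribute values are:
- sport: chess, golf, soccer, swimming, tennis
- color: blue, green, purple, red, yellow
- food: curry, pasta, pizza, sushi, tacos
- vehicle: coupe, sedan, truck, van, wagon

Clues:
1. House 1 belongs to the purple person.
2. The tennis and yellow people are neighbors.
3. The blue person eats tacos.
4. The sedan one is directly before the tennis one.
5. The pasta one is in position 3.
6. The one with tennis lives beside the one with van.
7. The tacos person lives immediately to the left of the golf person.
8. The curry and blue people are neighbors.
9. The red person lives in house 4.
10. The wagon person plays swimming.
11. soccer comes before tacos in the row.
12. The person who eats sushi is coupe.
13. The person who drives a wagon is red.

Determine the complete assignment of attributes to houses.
Solution:

House | Sport | Color | Food | Vehicle
--------------------------------------
  1   | soccer | purple | curry | sedan
  2   | tennis | blue | tacos | truck
  3   | golf | yellow | pasta | van
  4   | swimming | red | pizza | wagon
  5   | chess | green | sushi | coupe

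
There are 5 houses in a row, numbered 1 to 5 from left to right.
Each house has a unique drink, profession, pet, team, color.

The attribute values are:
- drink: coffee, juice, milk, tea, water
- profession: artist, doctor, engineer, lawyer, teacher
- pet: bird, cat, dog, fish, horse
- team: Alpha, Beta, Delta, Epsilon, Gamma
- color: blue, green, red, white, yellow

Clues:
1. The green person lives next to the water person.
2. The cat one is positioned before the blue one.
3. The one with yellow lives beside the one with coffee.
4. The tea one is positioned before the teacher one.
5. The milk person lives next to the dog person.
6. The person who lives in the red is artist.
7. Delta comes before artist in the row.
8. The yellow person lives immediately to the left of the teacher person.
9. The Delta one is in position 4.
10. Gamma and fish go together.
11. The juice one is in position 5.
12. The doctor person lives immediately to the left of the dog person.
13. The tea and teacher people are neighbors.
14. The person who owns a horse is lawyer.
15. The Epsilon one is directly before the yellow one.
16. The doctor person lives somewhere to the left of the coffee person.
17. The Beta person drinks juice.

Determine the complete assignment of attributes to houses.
Solution:

House | Drink | Profession | Pet | Team | Color
-----------------------------------------------
  1   | milk | doctor | cat | Epsilon | white
  2   | tea | engineer | dog | Alpha | yellow
  3   | coffee | teacher | fish | Gamma | green
  4   | water | lawyer | horse | Delta | blue
  5   | juice | artist | bird | Beta | red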